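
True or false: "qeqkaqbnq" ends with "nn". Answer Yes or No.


Input string: 'qeqkaqbnq'
Suffix to check: 'nn'
Last 2 characters of input: 'nq'
Match: False
Result: No


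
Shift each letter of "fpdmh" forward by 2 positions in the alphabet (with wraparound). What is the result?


Input: 'fpdmh', shift = 2
Operation: for each letter, (position + 2) mod 26
Mapping: 'f'(5+2=7)->'h', 'p'(15+2=17)->'r', 'd'(3+2=5)->'f', 'm'(12+2=14)->'o', 'h'(7+2=9)->'j'
Result: hrfoj


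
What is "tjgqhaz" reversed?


Input string: 'tjgqhaz'
Operation: reverse character order
Original order: 't' -> 'j' -> 'g' -> 'q' -> 'h' -> 'a' -> 'z'
Reversed order: 'z' -> 'a' -> 'h' -> 'q' -> 'g' -> 'j' -> 't'
Result: zahqgjt


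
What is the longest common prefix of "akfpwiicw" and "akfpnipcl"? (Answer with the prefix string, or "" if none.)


String 1: 'akfpwiicw'
String 2: 'akfpnipcl'
Compare position by position:
pos 0: 'a' vs 'a' match
pos 1: 'k' vs 'k' match
pos 2: 'f' vs 'f' match
pos 3: 'p' vs 'p' match
pos 4: 'w' vs 'n' differ -> stop
Longest common prefix: "akfp" (length 4)


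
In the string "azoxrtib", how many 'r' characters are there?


Input string: 'azoxrtib'
Target character: 'r'
Scan each position: s[4]='r'
Matches found at indices: 4
Total: 1


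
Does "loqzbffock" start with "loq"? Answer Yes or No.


Input string: 'loqzbffock'
Prefix to check: 'loq'
First 3 characters of input: 'loq'
Match: True
Result: Yes


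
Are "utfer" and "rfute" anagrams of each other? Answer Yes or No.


String 1: 'utfer' -> sorted: 'efrtu'
String 2: 'rfute' -> sorted: 'efrtu'
Compare sorted forms: 'efrtu' == 'efrtu'
Anagram: Yes


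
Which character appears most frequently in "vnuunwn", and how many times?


Input: 'vnuunwn'
Operation: tally each character
Counts: 'n':3, 'u':2, 'v':1, 'w':1
Maximum: 'n' appears 3 times


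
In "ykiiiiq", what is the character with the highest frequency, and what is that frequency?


Input: 'ykiiiiq'
Operation: tally each character
Counts: 'i':4, 'k':1, 'q':1, 'y':1
Maximum: 'i' appears 4 times


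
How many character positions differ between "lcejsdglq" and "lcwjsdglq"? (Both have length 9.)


String 1: 'lcejsdglq'
String 2: 'lcwjsdglq'
Compare each position: pos 0: 'l'=='l', pos 1: 'c'=='c', pos 2: 'e'!='w', pos 3: 'j'=='j', pos 4: 's'=='s', pos 5: 'd'=='d', pos 6: 'g'=='g', pos 7: 'l'=='l', pos 8: 'q'=='q'
Differing positions: 1
Hamming distance: 1


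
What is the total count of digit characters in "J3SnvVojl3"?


Input string: 'J3SnvVojl3'
Operation: count digit characters (0-9)
Scan: 'J', '3'(digit), 'S', 'n', 'v', 'V', 'o', 'j', 'l', '3'(digit)
Digits found: 2
Result: 2


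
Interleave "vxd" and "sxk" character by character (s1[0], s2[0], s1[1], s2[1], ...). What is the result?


String 1: 'vxd'
String 2: 'sxk'
Operation: alternate characters
Pairs: 'v'+'s', 'x'+'x', 'd'+'k'
Result: vsxxdk


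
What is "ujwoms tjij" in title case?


Input string: 'ujwoms tjij'
Operation: capitalize first letter of each word
Word transformations: 'ujwoms'->'Ujwoms', 'tjij'->'Tjij'
Result: Ujwoms Tjij


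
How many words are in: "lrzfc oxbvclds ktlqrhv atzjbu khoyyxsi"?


Input string: 'lrzfc oxbvclds ktlqrhv atzjbu khoyyxsi'
Operation: split by spaces
Words found: 'lrzfc', 'oxbvclds', 'ktlqrhv', 'atzjbu', 'khoyyxsi'
Word count: 5


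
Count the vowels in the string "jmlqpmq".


Input string: 'jmlqpmq'
Operation: count vowels (a, e, i, o, u)
Scan: s[0]='j', s[1]='m', s[2]='l', s[3]='q', s[4]='p', s[5]='m', s[6]='q'
Vowels found: 0
Result: 0


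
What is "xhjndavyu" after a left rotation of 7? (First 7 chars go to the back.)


Input: 'xhjndavyu', shift = 7
Operation: split at index 7 and swap parts
Front part s[0:7] = 'xhjndav'
Back part s[7:] = 'yu'
Rotated = back + front = 'yu' + 'xhjndav'
Result: yuxhjndav


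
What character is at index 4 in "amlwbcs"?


Input string: 'amlwbcs'
Operation: get character at index 4
Index mapping: s[0]='a', s[1]='m', s[2]='l', s[3]='w', s[4]='b'
Result: 'b'


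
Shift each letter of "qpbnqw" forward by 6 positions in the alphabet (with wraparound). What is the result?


Input: 'qpbnqw', shift = 6
Operation: for each letter, (position + 6) mod 26
Mapping: 'q'(16+6=22)->'w', 'p'(15+6=21)->'v', 'b'(1+6=7)->'h', 'n'(13+6=19)->'t', 'q'(16+6=22)->'w', 'w'(22+6=28, 28 mod 26=2)->'c'
Result: wvhtwc


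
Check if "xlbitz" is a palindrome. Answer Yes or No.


Input string: 'xlbitz'
Reversed: 'ztiblx'
Compare pairs: s[0]='x' vs s[5]='z' (mismatch), s[1]='l' vs s[4]='t' (mismatch), s[2]='b' vs s[3]='i' (mismatch)
Palindrome: No


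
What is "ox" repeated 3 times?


Input string: 'ox'
Operation: repeat 3 times
Concatenation: 'ox' + 'ox' + 'ox'
Result: oxoxox


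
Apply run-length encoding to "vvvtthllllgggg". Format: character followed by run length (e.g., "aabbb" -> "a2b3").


Input: 'vvvtthllllgggg'
Operation: identify consecutive runs
Runs: 'vvv' -> v3, 'tt' -> t2, 'h' -> h1, 'llll' -> l4, 'gggg' -> g4
Encoded: v3t2h1l4g4


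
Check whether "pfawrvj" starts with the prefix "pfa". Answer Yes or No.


Input string: 'pfawrvj'
Prefix to check: 'pfa'
First 3 characters of input: 'pfa'
Match: True
Result: Yes


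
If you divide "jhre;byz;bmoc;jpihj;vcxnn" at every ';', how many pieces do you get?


Input string: 'jhre;byz;bmoc;jpihj;vcxnn'
Delimiter: ';'
Split result: 'jhre', 'byz', 'bmoc', 'jpihj', 'vcxnn'
Number of parts: 5


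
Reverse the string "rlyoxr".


Input string: 'rlyoxr'
Operation: reverse character order
Original order: 'r' -> 'l' -> 'y' -> 'o' -> 'x' -> 'r'
Reversed order: 'r' -> 'x' -> 'o' -> 'y' -> 'l' -> 'r'
Result: rxoylr


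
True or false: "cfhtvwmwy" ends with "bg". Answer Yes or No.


Input string: 'cfhtvwmwy'
Suffix to check: 'bg'
Last 2 characters of input: 'wy'
Match: False
Result: No


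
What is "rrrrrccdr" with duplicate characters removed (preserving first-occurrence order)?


Input: 'rrrrrccdr'
Operation: keep first occurrence of each character
Scan: s[0]='r' new -> keep; s[1]='r' seen -> skip; s[2]='r' seen -> skip; s[3]='r' seen -> skip; s[4]='r' seen -> skip; s[5]='c' new -> keep; s[6]='c' seen -> skip; s[7]='d' new -> keep; s[8]='r' seen -> skip
Result: rcd


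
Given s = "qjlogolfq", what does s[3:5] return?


Input string: 'qjlogolfq'
Operation: slice [3:5]
Extract characters: s[3]='o', s[4]='g'
Result: og


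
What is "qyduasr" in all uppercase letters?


Input string: 'qyduasr'
Operation: convert each letter to uppercase
Mapping: 'q'->'Q', 'y'->'Y', 'd'->'D', 'u'->'U', 'a'->'A', 's'->'S', 'r'->'R'
Result: QYDUASR


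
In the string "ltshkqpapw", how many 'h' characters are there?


Input string: 'ltshkqpapw'
Target character: 'h'
Scan each position: s[3]='h'
Matches found at indices: 3
Total: 1


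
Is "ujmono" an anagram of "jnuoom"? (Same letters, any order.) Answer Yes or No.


String 1: 'jnuoom' -> sorted: 'jmnoou'
String 2: 'ujmono' -> sorted: 'jmnoou'
Compare sorted forms: 'jmnoou' == 'jmnoou'
Anagram: Yes


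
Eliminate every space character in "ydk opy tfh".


Input string: 'ydk opy tfh'
Operation: remove all spaces
Words: 'ydk', 'opy', 'tfh'
Join without spaces: ydkopytfh


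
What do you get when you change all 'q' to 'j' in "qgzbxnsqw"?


Input string: 'qgzbxnsqw'
Operation: replace 'q' with 'j'
Positions of 'q': 0, 7
After replacement: jgzbxnsjw


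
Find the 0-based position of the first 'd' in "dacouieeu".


Input string: 'dacouieeu'
Target: 'd'
Scanning left to right: s[0]='d'
First match at index: 0


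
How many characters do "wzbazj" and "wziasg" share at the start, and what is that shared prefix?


String 1: 'wzbazj'
String 2: 'wziasg'
Compare position by position:
pos 0: 'w' vs 'w' match
pos 1: 'z' vs 'z' match
pos 2: 'b' vs 'i' differ -> stop
Longest common prefix: "wz" (length 2)


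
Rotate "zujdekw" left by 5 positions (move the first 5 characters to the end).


Input: 'zujdekw', shift = 5
Operation: split at index 5 and swap parts
Front part s[0:5] = 'zujde'
Back part s[5:] = 'kw'
Rotated = back + front = 'kw' + 'zujde'
Result: kwzujde


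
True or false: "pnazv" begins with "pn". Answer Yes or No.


Input string: 'pnazv'
Prefix to check: 'pn'
First 2 characters of input: 'pn'
Match: True
Result: Yes


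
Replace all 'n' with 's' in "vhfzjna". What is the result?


Input string: 'vhfzjna'
Operation: replace 'n' with 's'
Positions of 'n': 5
After replacement: vhfzjsa


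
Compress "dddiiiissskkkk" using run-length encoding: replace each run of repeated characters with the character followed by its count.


Input: 'dddiiiissskkkk'
Operation: identify consecutive runs
Runs: 'ddd' -> d3, 'iiii' -> i4, 'sss' -> s3, 'kkkk' -> k4
Encoded: d3i4s3k4


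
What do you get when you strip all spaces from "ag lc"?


Input string: 'ag lc'
Operation: remove all spaces
Words: 'ag', 'lc'
Join without spaces: aglc


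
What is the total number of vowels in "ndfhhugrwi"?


Input string: 'ndfhhugrwi'
Operation: count vowels (a, e, i, o, u)
Scan: s[0]='n', s[1]='d', s[2]='f', s[3]='h', s[4]='h', s[5]='u' (vowel), s[6]='g', s[7]='r', s[8]='w', s[9]='i' (vowel)
Vowels found: 2
Result: 2


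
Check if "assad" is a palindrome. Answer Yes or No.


Input string: 'assad'
Reversed: 'dassa'
Compare pairs: s[0]='a' vs s[4]='d' (mismatch), s[1]='s' vs s[3]='a' (mismatch)
Palindrome: No


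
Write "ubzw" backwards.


Input string: 'ubzw'
Operation: reverse character order
Original order: 'u' -> 'b' -> 'z' -> 'w'
Reversed order: 'w' -> 'z' -> 'b' -> 'u'
Result: wzbu


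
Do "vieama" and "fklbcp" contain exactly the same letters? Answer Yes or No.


String 1: 'vieama' -> sorted: 'aaeimv'
String 2: 'fklbcp' -> sorted: 'bcfklp'
Compare sorted forms: 'aaeimv' != 'bcfklp'
Anagram: No


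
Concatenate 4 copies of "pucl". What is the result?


Input string: 'pucl'
Operation: repeat 4 times
Concatenation: 'pucl' + 'pucl' + 'pucl' + 'pucl'
Result: puclpuclpuclpucl


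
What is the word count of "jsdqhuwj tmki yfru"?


Input string: 'jsdqhuwj tmki yfru'
Operation: split by spaces
Words found: 'jsdqhuwj', 'tmki', 'yfru'
Word count: 3


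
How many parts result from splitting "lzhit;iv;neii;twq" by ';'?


Input string: 'lzhit;iv;neii;twq'
Delimiter: ';'
Split result: 'lzhit', 'iv', 'neii', 'twq'
Number of parts: 4


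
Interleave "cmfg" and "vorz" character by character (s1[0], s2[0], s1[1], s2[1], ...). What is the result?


String 1: 'cmfg'
String 2: 'vorz'
Operation: alternate characters
Pairs: 'c'+'v', 'm'+'o', 'f'+'r', 'g'+'z'
Result: cvmofrgz


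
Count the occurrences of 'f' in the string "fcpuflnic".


Input string: 'fcpuflnic'
Target character: 'f'
Scan each position: s[0]='f', s[4]='f'
Matches found at indices: 0, 4
Total: 2


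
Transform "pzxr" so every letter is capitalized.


Input string: 'pzxr'
Operation: convert each letter to uppercase
Mapping: 'p'->'P', 'z'->'Z', 'x'->'X', 'r'->'R'
Result: PZXR


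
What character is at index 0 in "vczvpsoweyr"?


Input string: 'vczvpsoweyr'
Operation: get character at index 0
Index mapping: s[0]='v'
Result: 'v'


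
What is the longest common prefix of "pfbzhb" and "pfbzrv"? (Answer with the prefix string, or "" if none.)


String 1: 'pfbzhb'
String 2: 'pfbzrv'
Compare position by position:
pos 0: 'p' vs 'p' match
pos 1: 'f' vs 'f' match
pos 2: 'b' vs 'b' match
pos 3: 'z' vs 'z' match
pos 4: 'h' vs 'r' differ -> stop
Longest common prefix: "pfbz" (length 4)


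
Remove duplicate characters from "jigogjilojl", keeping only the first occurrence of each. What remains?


Input: 'jigogjilojl'
Operation: keep first occurrence of each character
Scan: s[0]='j' new -> keep; s[1]='i' new -> keep; s[2]='g' new -> keep; s[3]='o' new -> keep; s[4]='g' seen -> skip; s[5]='j' seen -> skip; s[6]='i' seen -> skip; s[7]='l' new -> keep; s[8]='o' seen -> skip; s[9]='j' seen -> skip; s[10]='l' seen -> skip
Result: jigol


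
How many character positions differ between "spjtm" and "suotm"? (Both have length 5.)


String 1: 'spjtm'
String 2: 'suotm'
Compare each position: pos 0: 's'=='s', pos 1: 'p'!='u', pos 2: 'j'!='o', pos 3: 't'=='t', pos 4: 'm'=='m'
Differing positions: 2
Hamming distance: 2


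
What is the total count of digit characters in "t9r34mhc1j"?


Input string: 't9r34mhc1j'
Operation: count digit characters (0-9)
Scan: 't', '9'(digit), 'r', '3'(digit), '4'(digit), 'm', 'h', 'c', '1'(digit), 'j'
Digits found: 4
Result: 4


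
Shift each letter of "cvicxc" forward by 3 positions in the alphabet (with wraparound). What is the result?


Input: 'cvicxc', shift = 3
Operation: for each letter, (position + 3) mod 26
Mapping: 'c'(2+3=5)->'f', 'v'(21+3=24)->'y', 'i'(8+3=11)->'l', 'c'(2+3=5)->'f', 'x'(23+3=26, 26 mod 26=0)->'a', 'c'(2+3=5)->'f'
Result: fylfaf


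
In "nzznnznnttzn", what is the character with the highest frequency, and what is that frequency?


Input: 'nzznnznnttzn'
Operation: tally each character
Counts: 'n':6, 't':2, 'z':4
Maximum: 'n' appears 6 times


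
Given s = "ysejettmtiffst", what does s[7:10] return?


Input string: 'ysejettmtiffst'
Operation: slice [7:10]
Extract characters: s[7]='m', s[8]='t', s[9]='i'
Result: mti


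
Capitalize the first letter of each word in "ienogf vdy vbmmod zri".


Input string: 'ienogf vdy vbmmod zri'
Operation: capitalize first letter of each word
Word transformations: 'ienogf'->'Ienogf', 'vdy'->'Vdy', 'vbmmod'->'Vbmmod', 'zri'->'Zri'
Result: Ienogf Vdy Vbmmod Zri


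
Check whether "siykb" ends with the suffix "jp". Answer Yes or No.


Input string: 'siykb'
Suffix to check: 'jp'
Last 2 characters of input: 'kb'
Match: False
Result: No


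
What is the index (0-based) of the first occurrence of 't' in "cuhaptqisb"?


Input string: 'cuhaptqisb'
Target: 't'
Scanning left to right: s[0]='c', s[1]='u', s[2]='h', s[3]='a', s[4]='p', s[5]='t'
First match at index: 5


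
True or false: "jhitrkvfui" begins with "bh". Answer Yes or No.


Input string: 'jhitrkvfui'
Prefix to check: 'bh'
First 2 characters of input: 'jh'
Match: False
Result: No


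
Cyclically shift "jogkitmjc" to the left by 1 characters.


Input: 'jogkitmjc', shift = 1
Operation: split at index 1 and swap parts
Front part s[0:1] = 'j'
Back part s[1:] = 'ogkitmjc'
Rotated = back + front = 'ogkitmjc' + 'j'
Result: ogkitmjcj


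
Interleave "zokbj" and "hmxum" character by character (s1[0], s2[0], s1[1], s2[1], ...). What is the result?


String 1: 'zokbj'
String 2: 'hmxum'
Operation: alternate characters
Pairs: 'z'+'h', 'o'+'m', 'k'+'x', 'b'+'u', 'j'+'m'
Result: zhomkxbujm


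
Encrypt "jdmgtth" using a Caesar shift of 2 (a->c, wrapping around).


Input: 'jdmgtth', shift = 2
Operation: for each letter, (position + 2) mod 26
Mapping: 'j'(9+2=11)->'l', 'd'(3+2=5)->'f', 'm'(12+2=14)->'o', 'g'(6+2=8)->'i', 't'(19+2=21)->'v', 't'(19+2=21)->'v', 'h'(7+2=9)->'j'
Result: lfoivvj


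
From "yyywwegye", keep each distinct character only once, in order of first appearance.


Input: 'yyywwegye'
Operation: keep first occurrence of each character
Scan: s[0]='y' new -> keep; s[1]='y' seen -> skip; s[2]='y' seen -> skip; s[3]='w' new -> keep; s[4]='w' seen -> skip; s[5]='e' new -> keep; s[6]='g' new -> keep; s[7]='y' seen -> skip; s[8]='e' seen -> skip
Result: yweg


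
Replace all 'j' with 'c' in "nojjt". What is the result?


Input string: 'nojjt'
Operation: replace 'j' with 'c'
Positions of 'j': 2, 3
After replacement: nocct


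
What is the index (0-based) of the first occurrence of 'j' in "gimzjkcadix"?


Input string: 'gimzjkcadix'
Target: 'j'
Scanning left to right: s[0]='g', s[1]='i', s[2]='m', s[3]='z', s[4]='j'
First match at index: 4


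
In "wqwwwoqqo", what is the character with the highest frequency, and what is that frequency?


Input: 'wqwwwoqqo'
Operation: tally each character
Counts: 'o':2, 'q':3, 'w':4
Maximum: 'w' appears 4 times


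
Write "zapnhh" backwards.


Input string: 'zapnhh'
Operation: reverse character order
Original order: 'z' -> 'a' -> 'p' -> 'n' -> 'h' -> 'h'
Reversed order: 'h' -> 'h' -> 'n' -> 'p' -> 'a' -> 'z'
Result: hhnpaz


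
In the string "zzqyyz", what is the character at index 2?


Input string: 'zzqyyz'
Operation: get character at index 2
Index mapping: s[0]='z', s[1]='z', s[2]='q'
Result: 'q'


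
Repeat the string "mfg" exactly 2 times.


Input string: 'mfg'
Operation: repeat 2 times
Concatenation: 'mfg' + 'mfg'
Result: mfgmfg


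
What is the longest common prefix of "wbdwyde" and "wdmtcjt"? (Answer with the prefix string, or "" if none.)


String 1: 'wbdwyde'
String 2: 'wdmtcjt'
Compare position by position:
pos 0: 'w' vs 'w' match
pos 1: 'b' vs 'd' differ -> stop
Longest common prefix: "w" (length 1)


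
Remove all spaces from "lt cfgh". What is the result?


Input string: 'lt cfgh'
Operation: remove all spaces
Words: 'lt', 'cfgh'
Join without spaces: ltcfgh


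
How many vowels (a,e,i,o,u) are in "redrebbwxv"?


Input string: 'redrebbwxv'
Operation: count vowels (a, e, i, o, u)
Scan: s[0]='r', s[1]='e' (vowel), s[2]='d', s[3]='r', s[4]='e' (vowel), s[5]='b', s[6]='b', s[7]='w', s[8]='x', s[9]='v'
Vowels found: 2
Result: 2


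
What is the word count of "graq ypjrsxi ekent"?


Input string: 'graq ypjrsxi ekent'
Operation: split by spaces
Words found: 'graq', 'ypjrsxi', 'ekent'
Word count: 3


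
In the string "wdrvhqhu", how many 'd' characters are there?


Input string: 'wdrvhqhu'
Target character: 'd'
Scan each position: s[1]='d'
Matches found at indices: 1
Total: 1


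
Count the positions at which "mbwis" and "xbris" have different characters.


String 1: 'mbwis'
String 2: 'xbris'
Compare each position: pos 0: 'm'!='x', pos 1: 'b'=='b', pos 2: 'w'!='r', pos 3: 'i'=='i', pos 4: 's'=='s'
Differing positions: 2
Hamming distance: 2


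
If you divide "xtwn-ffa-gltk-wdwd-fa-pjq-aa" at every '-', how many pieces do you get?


Input string: 'xtwn-ffa-gltk-wdwd-fa-pjq-aa'
Delimiter: '-'
Split result: 'xtwn', 'ffa', 'gltk', 'wdwd', 'fa', 'pjq', 'aa'
Number of parts: 7


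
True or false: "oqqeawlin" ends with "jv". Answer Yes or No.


Input string: 'oqqeawlin'
Suffix to check: 'jv'
Last 2 characters of input: 'in'
Match: False
Result: No


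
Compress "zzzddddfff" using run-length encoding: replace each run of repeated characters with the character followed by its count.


Input: 'zzzddddfff'
Operation: identify consecutive runs
Runs: 'zzz' -> z3, 'dddd' -> d4, 'fff' -> f3
Encoded: z3d4f3


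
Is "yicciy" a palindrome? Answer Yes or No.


Input string: 'yicciy'
Reversed: 'yicciy'
Compare pairs: s[0]='y' vs s[5]='y' (match), s[1]='i' vs s[4]='i' (match), s[2]='c' vs s[3]='c' (match)
Palindrome: Yes


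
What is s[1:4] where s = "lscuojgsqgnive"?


Input string: 'lscuojgsqgnive'
Operation: slice [1:4]
Extract characters: s[1]='s', s[2]='c', s[3]='u'
Result: scu


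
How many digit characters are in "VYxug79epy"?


Input string: 'VYxug79epy'
Operation: count digit characters (0-9)
Scan: 'V', 'Y', 'x', 'u', 'g', '7'(digit), '9'(digit), 'e', 'p', 'y'
Digits found: 2
Result: 2


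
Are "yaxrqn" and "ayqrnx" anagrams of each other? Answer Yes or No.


String 1: 'yaxrqn' -> sorted: 'anqrxy'
String 2: 'ayqrnx' -> sorted: 'anqrxy'
Compare sorted forms: 'anqrxy' == 'anqrxy'
Anagram: Yes


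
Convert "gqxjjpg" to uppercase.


Input string: 'gqxjjpg'
Operation: convert each letter to uppercase
Mapping: 'g'->'G', 'q'->'Q', 'x'->'X', 'j'->'J', 'j'->'J', 'p'->'P', 'g'->'G'
Result: GQXJJPG


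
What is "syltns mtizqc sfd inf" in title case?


Input string: 'syltns mtizqc sfd inf'
Operation: capitalize first letter of each word
Word transformations: 'syltns'->'Syltns', 'mtizqc'->'Mtizqc', 'sfd'->'Sfd', 'inf'->'Inf'
Result: Syltns Mtizqc Sfd Inf


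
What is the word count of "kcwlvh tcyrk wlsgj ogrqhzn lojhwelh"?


Input string: 'kcwlvh tcyrk wlsgj ogrqhzn lojhwelh'
Operation: split by spaces
Words found: 'kcwlvh', 'tcyrk', 'wlsgj', 'ogrqhzn', 'lojhwelh'
Word count: 5


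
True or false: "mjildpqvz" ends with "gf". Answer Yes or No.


Input string: 'mjildpqvz'
Suffix to check: 'gf'
Last 2 characters of input: 'vz'
Match: False
Result: No


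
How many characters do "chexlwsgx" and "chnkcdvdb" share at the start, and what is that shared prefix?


String 1: 'chexlwsgx'
String 2: 'chnkcdvdb'
Compare position by position:
pos 0: 'c' vs 'c' match
pos 1: 'h' vs 'h' match
pos 2: 'e' vs 'n' differ -> stop
Longest common prefix: "ch" (length 2)


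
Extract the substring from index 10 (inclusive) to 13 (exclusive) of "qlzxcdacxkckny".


Input string: 'qlzxcdacxkckny'
Operation: slice [10:13]
Extract characters: s[10]='c', s[11]='k', s[12]='n'
Result: ckn


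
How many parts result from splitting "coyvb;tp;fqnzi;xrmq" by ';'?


Input string: 'coyvb;tp;fqnzi;xrmq'
Delimiter: ';'
Split result: 'coyvb', 'tp', 'fqnzi', 'xrmq'
Number of parts: 4


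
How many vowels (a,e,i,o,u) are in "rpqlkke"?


Input string: 'rpqlkke'
Operation: count vowels (a, e, i, o, u)
Scan: s[0]='r', s[1]='p', s[2]='q', s[3]='l', s[4]='k', s[5]='k', s[6]='e' (vowel)
Vowels found: 1
Result: 1


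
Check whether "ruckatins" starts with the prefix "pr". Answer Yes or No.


Input string: 'ruckatins'
Prefix to check: 'pr'
First 2 characters of input: 'ru'
Match: False
Result: No


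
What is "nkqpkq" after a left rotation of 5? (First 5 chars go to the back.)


Input: 'nkqpkq', shift = 5
Operation: split at index 5 and swap parts
Front part s[0:5] = 'nkqpk'
Back part s[5:] = 'q'
Rotated = back + front = 'q' + 'nkqpk'
Result: qnkqpk


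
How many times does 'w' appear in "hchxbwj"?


Input string: 'hchxbwj'
Target character: 'w'
Scan each position: s[5]='w'
Matches found at indices: 5
Total: 1


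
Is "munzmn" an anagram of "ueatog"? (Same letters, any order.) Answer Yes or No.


String 1: 'ueatog' -> sorted: 'aegotu'
String 2: 'munzmn' -> sorted: 'mmnnuz'
Compare sorted forms: 'aegotu' != 'mmnnuz'
Anagram: No


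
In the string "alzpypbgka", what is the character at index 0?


Input string: 'alzpypbgka'
Operation: get character at index 0
Index mapping: s[0]='a'
Result: 'a'


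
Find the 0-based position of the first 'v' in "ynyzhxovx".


Input string: 'ynyzhxovx'
Target: 'v'
Scanning left to right: s[0]='y', s[1]='n', s[2]='y', s[3]='z', s[4]='h', s[5]='x', s[6]='o', s[7]='v'
First match at index: 7


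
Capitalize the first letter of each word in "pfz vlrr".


Input string: 'pfz vlrr'
Operation: capitalize first letter of each word
Word transformations: 'pfz'->'Pfz', 'vlrr'->'Vlrr'
Result: Pfz Vlrr


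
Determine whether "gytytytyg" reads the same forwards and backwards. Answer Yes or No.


Input string: 'gytytytyg'
Reversed: 'gytytytyg'
Compare pairs: s[0]='g' vs s[8]='g' (match), s[1]='y' vs s[7]='y' (match), s[2]='t' vs s[6]='t' (match), s[3]='y' vs s[5]='y' (match)
Palindrome: Yes


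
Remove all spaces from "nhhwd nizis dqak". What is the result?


Input string: 'nhhwd nizis dqak'
Operation: remove all spaces
Words: 'nhhwd', 'nizis', 'dqak'
Join without spaces: nhhwdnizisdqak


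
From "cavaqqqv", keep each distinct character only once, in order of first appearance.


Input: 'cavaqqqv'
Operation: keep first occurrence of each character
Scan: s[0]='c' new -> keep; s[1]='a' new -> keep; s[2]='v' new -> keep; s[3]='a' seen -> skip; s[4]='q' new -> keep; s[5]='q' seen -> skip; s[6]='q' seen -> skip; s[7]='v' seen -> skip
Result: cavq


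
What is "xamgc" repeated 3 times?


Input string: 'xamgc'
Operation: repeat 3 times
Concatenation: 'xamgc' + 'xamgc' + 'xamgc'
Result: xamgcxamgcxamgc


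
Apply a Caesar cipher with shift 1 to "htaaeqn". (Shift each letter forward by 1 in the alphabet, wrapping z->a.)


Input: 'htaaeqn', shift = 1
Operation: for each letter, (position + 1) mod 26
Mapping: 'h'(7+1=8)->'i', 't'(19+1=20)->'u', 'a'(0+1=1)->'b', 'a'(0+1=1)->'b', 'e'(4+1=5)->'f', 'q'(16+1=17)->'r', 'n'(13+1=14)->'o'
Result: iubbfro


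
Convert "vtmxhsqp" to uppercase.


Input string: 'vtmxhsqp'
Operation: convert each letter to uppercase
Mapping: 'v'->'V', 't'->'T', 'm'->'M', 'x'->'X', 'h'->'H', 's'->'S', 'q'->'Q', 'p'->'P'
Result: VTMXHSQP


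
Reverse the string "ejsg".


Input string: 'ejsg'
Operation: reverse character order
Original order: 'e' -> 'j' -> 's' -> 'g'
Reversed order: 'g' -> 's' -> 'j' -> 'e'
Result: gsje


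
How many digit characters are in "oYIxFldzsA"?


Input string: 'oYIxFldzsA'
Operation: count digit characters (0-9)
Scan: 'o', 'Y', 'I', 'x', 'F', 'l', 'd', 'z', 's', 'A'
Digits found: 0
Result: 0


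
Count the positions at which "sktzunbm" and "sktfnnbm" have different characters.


String 1: 'sktzunbm'
String 2: 'sktfnnbm'
Compare each position: pos 0: 's'=='s', pos 1: 'k'=='k', pos 2: 't'=='t', pos 3: 'z'!='f', pos 4: 'u'!='n', pos 5: 'n'=='n', pos 6: 'b'=='b', pos 7: 'm'=='m'
Differing positions: 2
Hamming distance: 2


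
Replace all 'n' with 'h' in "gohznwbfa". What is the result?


Input string: 'gohznwbfa'
Operation: replace 'n' with 'h'
Positions of 'n': 4
After replacement: gohzhwbfa


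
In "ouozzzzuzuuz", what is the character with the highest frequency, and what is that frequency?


Input: 'ouozzzzuzuuz'
Operation: tally each character
Counts: 'o':2, 'u':4, 'z':6
Maximum: 'z' appears 6 times


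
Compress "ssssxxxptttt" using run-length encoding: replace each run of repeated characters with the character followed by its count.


Input: 'ssssxxxptttt'
Operation: identify consecutive runs
Runs: 'ssss' -> s4, 'xxx' -> x3, 'p' -> p1, 'tttt' -> t4
Encoded: s4x3p1t4


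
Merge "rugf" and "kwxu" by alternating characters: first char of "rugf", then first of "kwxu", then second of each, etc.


String 1: 'rugf'
String 2: 'kwxu'
Operation: alternate characters
Pairs: 'r'+'k', 'u'+'w', 'g'+'x', 'f'+'u'
Result: rkuwgxfu


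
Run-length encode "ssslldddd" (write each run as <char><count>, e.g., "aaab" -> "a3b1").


Input: 'ssslldddd'
Operation: identify consecutive runs
Runs: 'sss' -> s3, 'll' -> l2, 'dddd' -> d4
Encoded: s3l2d4


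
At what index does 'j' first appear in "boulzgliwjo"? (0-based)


Input string: 'boulzgliwjo'
Target: 'j'
Scanning left to right: s[0]='b', s[1]='o', s[2]='u', s[3]='l', s[4]='z', s[5]='g', s[6]='l', s[7]='i', s[8]='w', s[9]='j'
First match at index: 9


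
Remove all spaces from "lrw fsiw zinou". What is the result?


Input string: 'lrw fsiw zinou'
Operation: remove all spaces
Words: 'lrw', 'fsiw', 'zinou'
Join without spaces: lrwfsiwzinou


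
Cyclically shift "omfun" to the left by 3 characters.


Input: 'omfun', shift = 3
Operation: split at index 3 and swap parts
Front part s[0:3] = 'omf'
Back part s[3:] = 'un'
Rotated = back + front = 'un' + 'omf'
Result: unomf


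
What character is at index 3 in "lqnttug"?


Input string: 'lqnttug'
Operation: get character at index 3
Index mapping: s[0]='l', s[1]='q', s[2]='n', s[3]='t'
Result: 't'


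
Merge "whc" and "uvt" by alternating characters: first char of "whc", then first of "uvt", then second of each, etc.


String 1: 'whc'
String 2: 'uvt'
Operation: alternate characters
Pairs: 'w'+'u', 'h'+'v', 'c'+'t'
Result: wuhvct


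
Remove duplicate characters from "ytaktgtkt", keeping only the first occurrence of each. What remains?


Input: 'ytaktgtkt'
Operation: keep first occurrence of each character
Scan: s[0]='y' new -> keep; s[1]='t' new -> keep; s[2]='a' new -> keep; s[3]='k' new -> keep; s[4]='t' seen -> skip; s[5]='g' new -> keep; s[6]='t' seen -> skip; s[7]='k' seen -> skip; s[8]='t' seen -> skip
Result: ytakg


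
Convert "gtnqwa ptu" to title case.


Input string: 'gtnqwa ptu'
Operation: capitalize first letter of each word
Word transformations: 'gtnqwa'->'Gtnqwa', 'ptu'->'Ptu'
Result: Gtnqwa Ptu


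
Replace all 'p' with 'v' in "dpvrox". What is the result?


Input string: 'dpvrox'
Operation: replace 'p' with 'v'
Positions of 'p': 1
After replacement: dvvrox


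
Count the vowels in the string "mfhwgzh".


Input string: 'mfhwgzh'
Operation: count vowels (a, e, i, o, u)
Scan: s[0]='m', s[1]='f', s[2]='h', s[3]='w', s[4]='g', s[5]='z', s[6]='h'
Vowels found: 0
Result: 0


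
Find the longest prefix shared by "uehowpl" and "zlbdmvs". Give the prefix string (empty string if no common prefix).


String 1: 'uehowpl'
String 2: 'zlbdmvs'
Compare position by position:
pos 0: 'u' vs 'z' differ -> stop
Longest common prefix: "" (length 0)


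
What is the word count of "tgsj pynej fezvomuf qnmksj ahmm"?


Input string: 'tgsj pynej fezvomuf qnmksj ahmm'
Operation: split by spaces
Words found: 'tgsj', 'pynej', 'fezvomuf', 'qnmksj', 'ahmm'
Word count: 5


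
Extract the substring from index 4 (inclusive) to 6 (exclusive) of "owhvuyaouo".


Input string: 'owhvuyaouo'
Operation: slice [4:6]
Extract characters: s[4]='u', s[5]='y'
Result: uy


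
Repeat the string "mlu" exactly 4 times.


Input string: 'mlu'
Operation: repeat 4 times
Concatenation: 'mlu' + 'mlu' + 'mlu' + 'mlu'
Result: mlumlumlumlu


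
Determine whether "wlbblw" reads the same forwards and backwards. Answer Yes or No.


Input string: 'wlbblw'
Reversed: 'wlbblw'
Compare pairs: s[0]='w' vs s[5]='w' (match), s[1]='l' vs s[4]='l' (match), s[2]='b' vs s[3]='b' (match)
Palindrome: Yes


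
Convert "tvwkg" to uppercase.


Input string: 'tvwkg'
Operation: convert each letter to uppercase
Mapping: 't'->'T', 'v'->'V', 'w'->'W', 'k'->'K', 'g'->'G'
Result: TVWKG


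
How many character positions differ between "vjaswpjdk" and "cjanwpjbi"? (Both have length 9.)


String 1: 'vjaswpjdk'
String 2: 'cjanwpjbi'
Compare each position: pos 0: 'v'!='c', pos 1: 'j'=='j', pos 2: 'a'=='a', pos 3: 's'!='n', pos 4: 'w'=='w', pos 5: 'p'=='p', pos 6: 'j'=='j', pos 7: 'd'!='b', pos 8: 'k'!='i'
Differing positions: 4
Hamming distance: 4


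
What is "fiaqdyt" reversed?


Input string: 'fiaqdyt'
Operation: reverse character order
Original order: 'f' -> 'i' -> 'a' -> 'q' -> 'd' -> 'y' -> 't'
Reversed order: 't' -> 'y' -> 'd' -> 'q' -> 'a' -> 'i' -> 'f'
Result: tydqaif


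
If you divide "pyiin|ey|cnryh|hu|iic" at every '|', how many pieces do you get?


Input string: 'pyiin|ey|cnryh|hu|iic'
Delimiter: '|'
Split result: 'pyiin', 'ey', 'cnryh', 'hu', 'iic'
Number of parts: 5


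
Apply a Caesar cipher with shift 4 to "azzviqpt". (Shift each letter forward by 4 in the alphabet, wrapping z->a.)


Input: 'azzviqpt', shift = 4
Operation: for each letter, (position + 4) mod 26
Mapping: 'a'(0+4=4)->'e', 'z'(25+4=29, 29 mod 26=3)->'d', 'z'(25+4=29, 29 mod 26=3)->'d', 'v'(21+4=25)->'z', 'i'(8+4=12)->'m', 'q'(16+4=20)->'u', 'p'(15+4=19)->'t', 't'(19+4=23)->'x'
Result: eddzmutx


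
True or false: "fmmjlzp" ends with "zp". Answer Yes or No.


Input string: 'fmmjlzp'
Suffix to check: 'zp'
Last 2 characters of input: 'zp'
Match: True
Result: Yes


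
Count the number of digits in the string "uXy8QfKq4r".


Input string: 'uXy8QfKq4r'
Operation: count digit characters (0-9)
Scan: 'u', 'X', 'y', '8'(digit), 'Q', 'f', 'K', 'q', '4'(digit), 'r'
Digits found: 2
Result: 2


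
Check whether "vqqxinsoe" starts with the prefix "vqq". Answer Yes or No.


Input string: 'vqqxinsoe'
Prefix to check: 'vqq'
First 3 characters of input: 'vqq'
Match: True
Result: Yes


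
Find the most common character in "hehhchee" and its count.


Input: 'hehhchee'
Operation: tally each character
Counts: 'c':1, 'e':3, 'h':4
Maximum: 'h' appears 4 times


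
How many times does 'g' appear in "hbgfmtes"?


Input string: 'hbgfmtes'
Target character: 'g'
Scan each position: s[2]='g'
Matches found at indices: 2
Total: 1


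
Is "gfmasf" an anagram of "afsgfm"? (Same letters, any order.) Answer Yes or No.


String 1: 'afsgfm' -> sorted: 'affgms'
String 2: 'gfmasf' -> sorted: 'affgms'
Compare sorted forms: 'affgms' == 'affgms'
Anagram: Yes


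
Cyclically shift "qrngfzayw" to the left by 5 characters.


Input: 'qrngfzayw', shift = 5
Operation: split at index 5 and swap parts
Front part s[0:5] = 'qrngf'
Back part s[5:] = 'zayw'
Rotated = back + front = 'zayw' + 'qrngf'
Result: zaywqrngf


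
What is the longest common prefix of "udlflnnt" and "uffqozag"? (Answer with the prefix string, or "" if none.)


String 1: 'udlflnnt'
String 2: 'uffqozag'
Compare position by position:
pos 0: 'u' vs 'u' match
pos 1: 'd' vs 'f' differ -> stop
Longest common prefix: "u" (length 1)


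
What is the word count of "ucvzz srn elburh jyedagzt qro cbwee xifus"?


Input string: 'ucvzz srn elburh jyedagzt qro cbwee xifus'
Operation: split by spaces
Words found: 'ucvzz', 'srn', 'elburh', 'jyedagzt', 'qro', 'cbwee', 'xifus'
Word count: 7


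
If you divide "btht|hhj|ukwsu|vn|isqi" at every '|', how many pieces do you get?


Input string: 'btht|hhj|ukwsu|vn|isqi'
Delimiter: '|'
Split result: 'btht', 'hhj', 'ukwsu', 'vn', 'isqi'
Number of parts: 5


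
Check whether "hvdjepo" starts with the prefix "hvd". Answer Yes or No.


Input string: 'hvdjepo'
Prefix to check: 'hvd'
First 3 characters of input: 'hvd'
Match: True
Result: Yes


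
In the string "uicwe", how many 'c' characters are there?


Input string: 'uicwe'
Target character: 'c'
Scan each position: s[2]='c'
Matches found at indices: 2
Total: 1


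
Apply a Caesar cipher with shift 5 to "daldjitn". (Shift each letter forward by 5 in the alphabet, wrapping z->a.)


Input: 'daldjitn', shift = 5
Operation: for each letter, (position + 5) mod 26
Mapping: 'd'(3+5=8)->'i', 'a'(0+5=5)->'f', 'l'(11+5=16)->'q', 'd'(3+5=8)->'i', 'j'(9+5=14)->'o', 'i'(8+5=13)->'n', 't'(19+5=24)->'y', 'n'(13+5=18)->'s'
Result: ifqionys


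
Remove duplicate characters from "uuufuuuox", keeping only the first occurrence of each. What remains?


Input: 'uuufuuuox'
Operation: keep first occurrence of each character
Scan: s[0]='u' new -> keep; s[1]='u' seen -> skip; s[2]='u' seen -> skip; s[3]='f' new -> keep; s[4]='u' seen -> skip; s[5]='u' seen -> skip; s[6]='u' seen -> skip; s[7]='o' new -> keep; s[8]='x' new -> keep
Result: ufox


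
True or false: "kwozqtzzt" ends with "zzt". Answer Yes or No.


Input string: 'kwozqtzzt'
Suffix to check: 'zzt'
Last 3 characters of input: 'zzt'
Match: True
Result: Yes


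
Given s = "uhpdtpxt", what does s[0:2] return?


Input string: 'uhpdtpxt'
Operation: slice [0:2]
Extract characters: s[0]='u', s[1]='h'
Result: uh


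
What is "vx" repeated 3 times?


Input string: 'vx'
Operation: repeat 3 times
Concatenation: 'vx' + 'vx' + 'vx'
Result: vxvxvx


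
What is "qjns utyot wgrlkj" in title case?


Input string: 'qjns utyot wgrlkj'
Operation: capitalize first letter of each word
Word transformations: 'qjns'->'Qjns', 'utyot'->'Utyot', 'wgrlkj'->'Wgrlkj'
Result: Qjns Utyot Wgrlkj


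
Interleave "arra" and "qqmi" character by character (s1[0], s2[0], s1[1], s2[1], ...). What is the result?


String 1: 'arra'
String 2: 'qqmi'
Operation: alternate characters
Pairs: 'a'+'q', 'r'+'q', 'r'+'m', 'a'+'i'
Result: aqrqrmai


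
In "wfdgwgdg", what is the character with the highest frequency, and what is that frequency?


Input: 'wfdgwgdg'
Operation: tally each character
Counts: 'd':2, 'f':1, 'g':3, 'w':2
Maximum: 'g' appears 3 times


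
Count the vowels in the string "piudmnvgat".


Input string: 'piudmnvgat'
Operation: count vowels (a, e, i, o, u)
Scan: s[0]='p', s[1]='i' (vowel), s[2]='u' (vowel), s[3]='d', s[4]='m', s[5]='n', s[6]='v', s[7]='g', s[8]='a' (vowel), s[9]='t'
Vowels found: 3
Result: 3


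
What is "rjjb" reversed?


Input string: 'rjjb'
Operation: reverse character order
Original order: 'r' -> 'j' -> 'j' -> 'b'
Reversed order: 'b' -> 'j' -> 'j' -> 'r'
Result: bjjr


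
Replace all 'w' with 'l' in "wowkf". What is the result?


Input string: 'wowkf'
Operation: replace 'w' with 'l'
Positions of 'w': 0, 2
After replacement: lolkf


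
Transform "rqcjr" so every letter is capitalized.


Input string: 'rqcjr'
Operation: convert each letter to uppercase
Mapping: 'r'->'R', 'q'->'Q', 'c'->'C', 'j'->'J', 'r'->'R'
Result: RQCJR


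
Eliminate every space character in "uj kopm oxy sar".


Input string: 'uj kopm oxy sar'
Operation: remove all spaces
Words: 'uj', 'kopm', 'oxy', 'sar'
Join without spaces: ujkopmoxysar


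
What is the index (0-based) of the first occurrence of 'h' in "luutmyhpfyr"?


Input string: 'luutmyhpfyr'
Target: 'h'
Scanning left to right: s[0]='l', s[1]='u', s[2]='u', s[3]='t', s[4]='m', s[5]='y', s[6]='h'
First match at index: 6


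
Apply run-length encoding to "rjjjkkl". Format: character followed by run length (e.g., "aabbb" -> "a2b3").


Input: 'rjjjkkl'
Operation: identify consecutive runs
Runs: 'r' -> r1, 'jjj' -> j3, 'kk' -> k2, 'l' -> l1
Encoded: r1j3k2l1


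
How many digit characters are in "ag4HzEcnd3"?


Input string: 'ag4HzEcnd3'
Operation: count digit characters (0-9)
Scan: 'a', 'g', '4'(digit), 'H', 'z', 'E', 'c', 'n', 'd', '3'(digit)
Digits found: 2
Result: 2


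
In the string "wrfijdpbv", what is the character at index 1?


Input string: 'wrfijdpbv'
Operation: get character at index 1
Index mapping: s[0]='w', s[1]='r'
Result: 'r'


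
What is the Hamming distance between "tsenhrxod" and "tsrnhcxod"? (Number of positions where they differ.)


String 1: 'tsenhrxod'
String 2: 'tsrnhcxod'
Compare each position: pos 0: 't'=='t', pos 1: 's'=='s', pos 2: 'e'!='r', pos 3: 'n'=='n', pos 4: 'h'=='h', pos 5: 'r'!='c', pos 6: 'x'=='x', pos 7: 'o'=='o', pos 8: 'd'=='d'
Differing positions: 2
Hamming distance: 2


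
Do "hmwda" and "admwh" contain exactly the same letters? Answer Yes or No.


String 1: 'hmwda' -> sorted: 'adhmw'
String 2: 'admwh' -> sorted: 'adhmw'
Compare sorted forms: 'adhmw' == 'adhmw'
Anagram: Yes


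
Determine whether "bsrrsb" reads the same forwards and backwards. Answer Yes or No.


Input string: 'bsrrsb'
Reversed: 'bsrrsb'
Compare pairs: s[0]='b' vs s[5]='b' (match), s[1]='s' vs s[4]='s' (match), s[2]='r' vs s[3]='r' (match)
Palindrome: Yes


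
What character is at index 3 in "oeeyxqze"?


Input string: 'oeeyxqze'
Operation: get character at index 3
Index mapping: s[0]='o', s[1]='e', s[2]='e', s[3]='y'
Result: 'y'


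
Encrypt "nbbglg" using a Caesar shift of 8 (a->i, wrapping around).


Input: 'nbbglg', shift = 8
Operation: for each letter, (position + 8) mod 26
Mapping: 'n'(13+8=21)->'v', 'b'(1+8=9)->'j', 'b'(1+8=9)->'j', 'g'(6+8=14)->'o', 'l'(11+8=19)->'t', 'g'(6+8=14)->'o'
Result: vjjoto


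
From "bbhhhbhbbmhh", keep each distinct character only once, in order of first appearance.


Input: 'bbhhhbhbbmhh'
Operation: keep first occurrence of each character
Scan: s[0]='b' new -> keep; s[1]='b' seen -> skip; s[2]='h' new -> keep; s[3]='h' seen -> skip; s[4]='h' seen -> skip; s[5]='b' seen -> skip; s[6]='h' seen -> skip; s[7]='b' seen -> skip; s[8]='b' seen -> skip; s[9]='m' new -> keep; s[10]='h' seen -> skip; s[11]='h' seen -> skip
Result: bhm


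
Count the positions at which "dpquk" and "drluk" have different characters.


String 1: 'dpquk'
String 2: 'drluk'
Compare each position: pos 0: 'd'=='d', pos 1: 'p'!='r', pos 2: 'q'!='l', pos 3: 'u'=='u', pos 4: 'k'=='k'
Differing positions: 2
Hamming distance: 2


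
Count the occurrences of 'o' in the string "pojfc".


Input string: 'pojfc'
Target character: 'o'
Scan each position: s[1]='o'
Matches found at indices: 1
Total: 1


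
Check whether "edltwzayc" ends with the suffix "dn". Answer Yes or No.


Input string: 'edltwzayc'
Suffix to check: 'dn'
Last 2 characters of input: 'yc'
Match: False
Result: No
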